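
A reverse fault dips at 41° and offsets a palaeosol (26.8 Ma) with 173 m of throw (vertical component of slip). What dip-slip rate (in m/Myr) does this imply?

dip-slip = throw / sin(dip) = 173 m / sin(41°) = 263.7 m
rate = 263.7 m / 26.8 Ma = 0.00000984 m/yr = 9.84 m/Myr

9.84 m/Myr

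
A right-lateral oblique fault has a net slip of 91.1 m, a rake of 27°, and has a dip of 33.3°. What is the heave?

34.6 m

dip-slip = net slip × sin(rake) = 91.1 m × sin(27°) = 41.36 m
heave = dip-slip × cos(dip) = 41.36 × cos(33.3°) = 34.6 m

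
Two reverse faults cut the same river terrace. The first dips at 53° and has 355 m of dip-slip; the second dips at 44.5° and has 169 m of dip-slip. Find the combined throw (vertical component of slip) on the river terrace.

402 m

throw_A = 355 × sin(53°) = 283.5 m
throw_B = 169 × sin(44.5°) = 118.5 m
total = 283.5 + 118.5 = 402 m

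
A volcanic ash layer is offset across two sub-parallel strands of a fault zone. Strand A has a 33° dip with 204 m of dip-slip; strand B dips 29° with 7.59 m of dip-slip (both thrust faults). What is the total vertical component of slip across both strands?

115 m

throw_A = 204 × sin(33°) = 111.1 m
throw_B = 7.59 × sin(29°) = 3.680 m
total = 111.1 + 3.680 = 115 m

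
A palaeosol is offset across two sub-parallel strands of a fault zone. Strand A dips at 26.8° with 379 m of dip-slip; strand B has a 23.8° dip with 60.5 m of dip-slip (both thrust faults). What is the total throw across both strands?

195 m

throw_A = 379 × sin(26.8°) = 170.9 m
throw_B = 60.5 × sin(23.8°) = 24.41 m
total = 170.9 + 24.41 = 195 m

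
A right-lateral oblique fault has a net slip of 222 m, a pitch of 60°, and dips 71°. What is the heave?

dip-slip = net slip × sin(rake) = 222 m × sin(60°) = 192.3 m
heave = dip-slip × cos(dip) = 192.3 × cos(71°) = 62.6 m

62.6 m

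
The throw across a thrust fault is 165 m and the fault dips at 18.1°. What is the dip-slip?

dip-slip = throw / sin(dip) = 165 / sin(18.1°) = 531 m

531 m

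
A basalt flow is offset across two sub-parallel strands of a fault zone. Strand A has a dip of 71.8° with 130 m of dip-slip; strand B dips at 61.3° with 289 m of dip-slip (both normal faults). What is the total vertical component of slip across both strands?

377 m

throw_A = 130 × sin(71.8°) = 123.5 m
throw_B = 289 × sin(61.3°) = 253.5 m
total = 123.5 + 253.5 = 377 m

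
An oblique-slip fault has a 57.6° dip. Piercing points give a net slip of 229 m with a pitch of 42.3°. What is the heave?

82.6 m

dip-slip = net slip × sin(rake) = 229 m × sin(42.3°) = 154.1 m
heave = dip-slip × cos(dip) = 154.1 × cos(57.6°) = 82.6 m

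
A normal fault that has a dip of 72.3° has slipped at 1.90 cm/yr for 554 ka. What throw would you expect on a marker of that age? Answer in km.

dip-slip = rate × time = 1.90 cm/yr × 554 ka = 10530 m
throw = dip-slip × sin(dip) = 10530 × sin(72.3°) = 10000 m = 10 km

10 km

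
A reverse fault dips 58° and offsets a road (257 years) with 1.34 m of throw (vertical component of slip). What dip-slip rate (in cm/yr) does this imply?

0.615 cm/yr

dip-slip = throw / sin(dip) = 1.34 m / sin(58°) = 1.580 m
rate = 1.580 m / 257 years = 0.00615 m/yr = 0.615 cm/yr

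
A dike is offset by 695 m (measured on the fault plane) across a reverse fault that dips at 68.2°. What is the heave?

heave = dip-slip × cos(dip) = 695 m × cos(68.2°) = 258 m

258 m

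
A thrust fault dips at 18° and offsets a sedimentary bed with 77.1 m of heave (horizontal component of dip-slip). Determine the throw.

throw = heave × tan(dip) = 77.1 × tan(18°) = 25.1 m

25.1 m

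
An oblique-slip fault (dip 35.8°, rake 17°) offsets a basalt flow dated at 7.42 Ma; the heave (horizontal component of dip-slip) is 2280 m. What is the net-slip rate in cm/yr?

dip-slip = heave / cos(dip) = 2280 / cos(35.8°) = 2811 m
net slip = dip-slip / sin(rake) = 2811 / sin(17°) = 9615 m
rate = 9615 m / 7.42 Ma = 0.00130 m/yr = 0.130 cm/yr

0.130 cm/yr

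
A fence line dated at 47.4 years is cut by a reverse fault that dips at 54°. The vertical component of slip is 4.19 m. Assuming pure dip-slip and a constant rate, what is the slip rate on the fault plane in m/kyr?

dip-slip = throw / sin(dip) = 4.19 m / sin(54°) = 5.179 m
rate = 5.179 m / 47.4 years = 0.109 m/yr = 109 m/kyr

109 m/kyr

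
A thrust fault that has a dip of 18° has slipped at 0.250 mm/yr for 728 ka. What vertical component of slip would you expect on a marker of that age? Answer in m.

56.2 m

dip-slip = rate × time = 0.250 mm/yr × 728 ka = 182 m
throw = dip-slip × sin(dip) = 182 × sin(18°) = 56.2 m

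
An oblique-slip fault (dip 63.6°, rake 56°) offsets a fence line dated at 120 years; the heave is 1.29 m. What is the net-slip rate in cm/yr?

2.92 cm/yr

dip-slip = heave / cos(dip) = 1.29 / cos(63.6°) = 2.901 m
net slip = dip-slip / sin(rake) = 2.901 / sin(56°) = 3.500 m
rate = 3.500 m / 120 years = 0.0292 m/yr = 2.92 cm/yr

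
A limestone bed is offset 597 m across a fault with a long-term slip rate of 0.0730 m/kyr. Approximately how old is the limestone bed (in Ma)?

8.18 Ma

age = offset / rate = 597 m / (0.0730 m/kyr) = 8.18e+06 yr = 8.18 Ma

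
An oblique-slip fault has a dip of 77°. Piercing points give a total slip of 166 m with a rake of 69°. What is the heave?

dip-slip = net slip × sin(rake) = 166 m × sin(69°) = 155 m
heave = dip-slip × cos(dip) = 155 × cos(77°) = 34.9 m

34.9 m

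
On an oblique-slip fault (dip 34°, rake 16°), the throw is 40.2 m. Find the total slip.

261 m

dip-slip = throw / sin(dip) = 40.2 / sin(34°) = 71.89 m
net slip = dip-slip / sin(rake) = 71.89 / sin(16°) = 261 m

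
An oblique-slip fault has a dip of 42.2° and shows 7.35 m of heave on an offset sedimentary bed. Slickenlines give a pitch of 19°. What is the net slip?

dip-slip = heave / cos(dip) = 7.35 / cos(42.2°) = 9.922 m
net slip = dip-slip / sin(rake) = 9.922 / sin(19°) = 30.5 m

30.5 m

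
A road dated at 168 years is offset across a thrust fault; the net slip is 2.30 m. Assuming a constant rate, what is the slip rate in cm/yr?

rate = 2.30 m / 168 years = 0.0137 m/yr = 1.37 cm/yr

1.37 cm/yr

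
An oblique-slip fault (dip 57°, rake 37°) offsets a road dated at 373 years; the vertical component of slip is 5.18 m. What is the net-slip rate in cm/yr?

dip-slip = throw / sin(dip) = 5.18 / sin(57°) = 6.176 m
net slip = dip-slip / sin(rake) = 6.176 / sin(37°) = 10.26 m
rate = 10.26 m / 373 years = 0.0275 m/yr = 2.75 cm/yr

2.75 cm/yr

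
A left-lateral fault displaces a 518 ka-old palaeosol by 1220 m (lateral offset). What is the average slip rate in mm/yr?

2.36 mm/yr

rate = 1220 m / 518 ka = 0.00236 m/yr = 2.36 mm/yr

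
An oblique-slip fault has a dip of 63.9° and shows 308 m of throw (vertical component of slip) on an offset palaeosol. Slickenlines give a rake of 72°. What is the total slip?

361 m

dip-slip = throw / sin(dip) = 308 / sin(63.9°) = 343 m
net slip = dip-slip / sin(rake) = 343 / sin(72°) = 361 m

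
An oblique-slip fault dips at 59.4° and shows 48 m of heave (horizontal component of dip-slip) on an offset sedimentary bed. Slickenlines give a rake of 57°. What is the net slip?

dip-slip = heave / cos(dip) = 48 / cos(59.4°) = 94.29 m
net slip = dip-slip / sin(rake) = 94.29 / sin(57°) = 112 m

112 m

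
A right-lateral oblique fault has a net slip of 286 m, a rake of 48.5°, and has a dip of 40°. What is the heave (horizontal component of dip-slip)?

dip-slip = net slip × sin(rake) = 286 m × sin(48.5°) = 214.2 m
heave = dip-slip × cos(dip) = 214.2 × cos(40°) = 164 m

164 m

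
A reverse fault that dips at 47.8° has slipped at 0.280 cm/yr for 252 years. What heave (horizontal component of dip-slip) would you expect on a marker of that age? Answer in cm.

dip-slip = rate × time = 0.280 cm/yr × 252 years = 0.7056 m
heave = dip-slip × cos(dip) = 0.7056 × cos(47.8°) = 0.474 m = 47.4 cm

47.4 cm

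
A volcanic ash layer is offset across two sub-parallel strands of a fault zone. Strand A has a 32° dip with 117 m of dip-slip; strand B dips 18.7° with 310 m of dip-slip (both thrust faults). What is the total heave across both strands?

heave_A = 117 × cos(32°) = 99.22 m
heave_B = 310 × cos(18.7°) = 293.6 m
total = 99.22 + 293.6 = 393 m

393 m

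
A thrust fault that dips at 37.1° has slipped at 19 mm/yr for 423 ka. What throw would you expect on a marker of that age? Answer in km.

4.85 km

dip-slip = rate × time = 19 mm/yr × 423 ka = 8037 m
throw = dip-slip × sin(dip) = 8037 × sin(37.1°) = 4850 m = 4.85 km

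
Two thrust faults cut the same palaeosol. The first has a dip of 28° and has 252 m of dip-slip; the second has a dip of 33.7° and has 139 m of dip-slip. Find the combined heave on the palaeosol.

heave_A = 252 × cos(28°) = 222.5 m
heave_B = 139 × cos(33.7°) = 115.6 m
total = 222.5 + 115.6 = 338 m

338 m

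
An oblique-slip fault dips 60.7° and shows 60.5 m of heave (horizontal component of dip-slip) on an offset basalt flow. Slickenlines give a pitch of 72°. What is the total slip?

130 m

dip-slip = heave / cos(dip) = 60.5 / cos(60.7°) = 123.6 m
net slip = dip-slip / sin(rake) = 123.6 / sin(72°) = 130 m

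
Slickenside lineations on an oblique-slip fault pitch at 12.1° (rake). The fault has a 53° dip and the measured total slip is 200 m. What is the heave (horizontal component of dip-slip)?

25.2 m

dip-slip = net slip × sin(rake) = 200 m × sin(12.1°) = 41.92 m
heave = dip-slip × cos(dip) = 41.92 × cos(53°) = 25.2 m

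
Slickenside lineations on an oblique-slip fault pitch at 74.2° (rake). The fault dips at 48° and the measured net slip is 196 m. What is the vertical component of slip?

dip-slip = net slip × sin(rake) = 196 m × sin(74.2°) = 188.6 m
throw = dip-slip × sin(dip) = 188.6 × sin(48°) = 140 m

140 m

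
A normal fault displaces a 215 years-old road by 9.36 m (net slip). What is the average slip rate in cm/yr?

4.35 cm/yr

rate = 9.36 m / 215 years = 0.0435 m/yr = 4.35 cm/yr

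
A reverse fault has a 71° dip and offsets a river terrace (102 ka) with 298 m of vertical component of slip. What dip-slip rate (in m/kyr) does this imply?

dip-slip = throw / sin(dip) = 298 m / sin(71°) = 315.2 m
rate = 315.2 m / 102 ka = 0.00309 m/yr = 3.09 m/kyr

3.09 m/kyr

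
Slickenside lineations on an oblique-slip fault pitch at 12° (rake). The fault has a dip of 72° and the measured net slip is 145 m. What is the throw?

28.7 m

dip-slip = net slip × sin(rake) = 145 m × sin(12°) = 30.15 m
throw = dip-slip × sin(dip) = 30.15 × sin(72°) = 28.7 m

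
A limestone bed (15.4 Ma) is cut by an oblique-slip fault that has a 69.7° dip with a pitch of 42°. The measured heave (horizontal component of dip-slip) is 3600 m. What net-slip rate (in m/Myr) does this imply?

1010 m/Myr

dip-slip = heave / cos(dip) = 3600 / cos(69.7°) = 10380 m
net slip = dip-slip / sin(rake) = 10380 / sin(42°) = 15510 m
rate = 15510 m / 15.4 Ma = 0.00101 m/yr = 1010 m/Myr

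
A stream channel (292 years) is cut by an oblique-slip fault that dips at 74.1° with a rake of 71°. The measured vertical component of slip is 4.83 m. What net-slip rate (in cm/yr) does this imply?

dip-slip = throw / sin(dip) = 4.83 / sin(74.1°) = 5.022 m
net slip = dip-slip / sin(rake) = 5.022 / sin(71°) = 5.312 m
rate = 5.312 m / 292 years = 0.0182 m/yr = 1.82 cm/yr

1.82 cm/yr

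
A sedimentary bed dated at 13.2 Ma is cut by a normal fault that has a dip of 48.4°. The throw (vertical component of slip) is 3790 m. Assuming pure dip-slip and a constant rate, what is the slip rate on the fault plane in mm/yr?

0.384 mm/yr

dip-slip = throw / sin(dip) = 3790 m / sin(48.4°) = 5068 m
rate = 5068 m / 13.2 Ma = 0.000384 m/yr = 0.384 mm/yr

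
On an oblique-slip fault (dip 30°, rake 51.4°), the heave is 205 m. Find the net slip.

303 m

dip-slip = heave / cos(dip) = 205 / cos(30°) = 236.7 m
net slip = dip-slip / sin(rake) = 236.7 / sin(51.4°) = 303 m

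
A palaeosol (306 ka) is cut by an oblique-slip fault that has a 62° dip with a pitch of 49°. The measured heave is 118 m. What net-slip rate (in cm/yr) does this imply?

0.109 cm/yr

dip-slip = heave / cos(dip) = 118 / cos(62°) = 251.3 m
net slip = dip-slip / sin(rake) = 251.3 / sin(49°) = 333 m
rate = 333 m / 306 ka = 0.00109 m/yr = 0.109 cm/yr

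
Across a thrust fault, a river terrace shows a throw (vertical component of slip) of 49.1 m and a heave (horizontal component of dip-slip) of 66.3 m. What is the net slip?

82.5 m

net slip = √(throw² + heave²) = √(49.1² + 66.3²) = 82.5 m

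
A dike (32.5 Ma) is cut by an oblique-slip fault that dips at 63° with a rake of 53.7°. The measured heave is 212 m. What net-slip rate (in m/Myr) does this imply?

17.8 m/Myr

dip-slip = heave / cos(dip) = 212 / cos(63°) = 467 m
net slip = dip-slip / sin(rake) = 467 / sin(53.7°) = 579.4 m
rate = 579.4 m / 32.5 Ma = 0.0000178 m/yr = 17.8 m/Myr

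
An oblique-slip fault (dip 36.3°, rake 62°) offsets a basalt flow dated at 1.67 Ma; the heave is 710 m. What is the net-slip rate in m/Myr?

dip-slip = heave / cos(dip) = 710 / cos(36.3°) = 881 m
net slip = dip-slip / sin(rake) = 881 / sin(62°) = 997.8 m
rate = 997.8 m / 1.67 Ma = 0.000597 m/yr = 597 m/Myr

597 m/Myr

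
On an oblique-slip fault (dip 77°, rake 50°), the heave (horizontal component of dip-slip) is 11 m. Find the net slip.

63.8 m

dip-slip = heave / cos(dip) = 11 / cos(77°) = 48.90 m
net slip = dip-slip / sin(rake) = 48.90 / sin(50°) = 63.8 m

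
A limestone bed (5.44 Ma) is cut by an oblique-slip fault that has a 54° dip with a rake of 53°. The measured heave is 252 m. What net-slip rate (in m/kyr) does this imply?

dip-slip = heave / cos(dip) = 252 / cos(54°) = 428.7 m
net slip = dip-slip / sin(rake) = 428.7 / sin(53°) = 536.8 m
rate = 536.8 m / 5.44 Ma = 0.0000987 m/yr = 0.0987 m/kyr

0.0987 m/kyr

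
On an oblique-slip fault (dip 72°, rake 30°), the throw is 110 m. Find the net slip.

231 m

dip-slip = throw / sin(dip) = 110 / sin(72°) = 115.7 m
net slip = dip-slip / sin(rake) = 115.7 / sin(30°) = 231 m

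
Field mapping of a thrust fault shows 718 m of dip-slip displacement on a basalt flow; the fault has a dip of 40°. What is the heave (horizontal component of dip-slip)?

heave = dip-slip × cos(dip) = 718 m × cos(40°) = 550 m

550 m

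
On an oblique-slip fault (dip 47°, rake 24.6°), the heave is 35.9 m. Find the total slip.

126 m

dip-slip = heave / cos(dip) = 35.9 / cos(47°) = 52.64 m
net slip = dip-slip / sin(rake) = 52.64 / sin(24.6°) = 126 m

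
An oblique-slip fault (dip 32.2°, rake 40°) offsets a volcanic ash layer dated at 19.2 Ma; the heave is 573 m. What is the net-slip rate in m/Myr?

dip-slip = heave / cos(dip) = 573 / cos(32.2°) = 677.2 m
net slip = dip-slip / sin(rake) = 677.2 / sin(40°) = 1053 m
rate = 1053 m / 19.2 Ma = 0.0000549 m/yr = 54.9 m/Myr

54.9 m/Myr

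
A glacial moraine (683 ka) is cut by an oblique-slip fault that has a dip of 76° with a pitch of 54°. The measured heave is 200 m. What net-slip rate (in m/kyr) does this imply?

1.50 m/kyr

dip-slip = heave / cos(dip) = 200 / cos(76°) = 826.7 m
net slip = dip-slip / sin(rake) = 826.7 / sin(54°) = 1022 m
rate = 1022 m / 683 ka = 0.00150 m/yr = 1.50 m/kyr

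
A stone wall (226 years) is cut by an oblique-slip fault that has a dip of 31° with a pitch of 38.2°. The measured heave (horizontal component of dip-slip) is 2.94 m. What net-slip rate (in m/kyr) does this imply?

24.5 m/kyr

dip-slip = heave / cos(dip) = 2.94 / cos(31°) = 3.430 m
net slip = dip-slip / sin(rake) = 3.430 / sin(38.2°) = 5.546 m
rate = 5.546 m / 226 years = 0.0245 m/yr = 24.5 m/kyr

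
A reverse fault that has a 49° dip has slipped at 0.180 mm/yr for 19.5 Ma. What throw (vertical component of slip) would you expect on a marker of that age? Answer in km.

2.65 km

dip-slip = rate × time = 0.180 mm/yr × 19.5 Ma = 3510 m
throw = dip-slip × sin(dip) = 3510 × sin(49°) = 2650 m = 2.65 km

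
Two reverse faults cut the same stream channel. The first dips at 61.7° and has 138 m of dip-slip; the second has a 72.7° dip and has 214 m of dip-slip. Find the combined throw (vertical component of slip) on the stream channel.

326 m

throw_A = 138 × sin(61.7°) = 121.5 m
throw_B = 214 × sin(72.7°) = 204.3 m
total = 121.5 + 204.3 = 326 m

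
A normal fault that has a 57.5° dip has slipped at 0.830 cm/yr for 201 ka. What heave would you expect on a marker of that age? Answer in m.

dip-slip = rate × time = 0.830 cm/yr × 201 ka = 1668 m
heave = dip-slip × cos(dip) = 1668 × cos(57.5°) = 896 m

896 m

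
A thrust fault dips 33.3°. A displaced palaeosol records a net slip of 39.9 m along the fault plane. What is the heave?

heave = dip-slip × cos(dip) = 39.9 m × cos(33.3°) = 33.3 m

33.3 m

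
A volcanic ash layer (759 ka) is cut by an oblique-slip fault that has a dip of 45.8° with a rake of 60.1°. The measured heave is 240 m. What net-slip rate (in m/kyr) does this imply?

0.523 m/kyr

dip-slip = heave / cos(dip) = 240 / cos(45.8°) = 344.3 m
net slip = dip-slip / sin(rake) = 344.3 / sin(60.1°) = 397.1 m
rate = 397.1 m / 759 ka = 0.000523 m/yr = 0.523 m/kyr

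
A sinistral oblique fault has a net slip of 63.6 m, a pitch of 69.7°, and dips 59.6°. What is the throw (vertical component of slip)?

dip-slip = net slip × sin(rake) = 63.6 m × sin(69.7°) = 59.65 m
throw = dip-slip × sin(dip) = 59.65 × sin(59.6°) = 51.4 m

51.4 m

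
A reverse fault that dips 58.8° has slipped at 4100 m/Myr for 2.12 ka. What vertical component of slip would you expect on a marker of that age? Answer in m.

7.43 m

dip-slip = rate × time = 4100 m/Myr × 2.12 ka = 8.692 m
throw = dip-slip × sin(dip) = 8.692 × sin(58.8°) = 7.43 m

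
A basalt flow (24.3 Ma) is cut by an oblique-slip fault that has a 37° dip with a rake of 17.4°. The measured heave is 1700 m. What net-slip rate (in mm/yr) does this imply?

0.293 mm/yr

dip-slip = heave / cos(dip) = 1700 / cos(37°) = 2129 m
net slip = dip-slip / sin(rake) = 2129 / sin(17.4°) = 7118 m
rate = 7118 m / 24.3 Ma = 0.000293 m/yr = 0.293 mm/yr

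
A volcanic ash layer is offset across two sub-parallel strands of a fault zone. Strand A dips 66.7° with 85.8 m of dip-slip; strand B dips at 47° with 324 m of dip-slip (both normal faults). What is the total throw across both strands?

316 m

throw_A = 85.8 × sin(66.7°) = 78.80 m
throw_B = 324 × sin(47°) = 237 m
total = 78.80 + 237 = 316 m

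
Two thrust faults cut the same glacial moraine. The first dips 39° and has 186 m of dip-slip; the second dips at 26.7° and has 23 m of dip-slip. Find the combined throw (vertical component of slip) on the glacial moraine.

throw_A = 186 × sin(39°) = 117.1 m
throw_B = 23 × sin(26.7°) = 10.33 m
total = 117.1 + 10.33 = 127 m

127 m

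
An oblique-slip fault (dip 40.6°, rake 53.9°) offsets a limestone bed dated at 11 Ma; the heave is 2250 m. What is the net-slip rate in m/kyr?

0.333 m/kyr

dip-slip = heave / cos(dip) = 2250 / cos(40.6°) = 2963 m
net slip = dip-slip / sin(rake) = 2963 / sin(53.9°) = 3668 m
rate = 3668 m / 11 Ma = 0.000333 m/yr = 0.333 m/kyr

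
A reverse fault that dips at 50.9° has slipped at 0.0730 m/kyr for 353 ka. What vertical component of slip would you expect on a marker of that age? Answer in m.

20 m

dip-slip = rate × time = 0.0730 m/kyr × 353 ka = 25.77 m
throw = dip-slip × sin(dip) = 25.77 × sin(50.9°) = 20 m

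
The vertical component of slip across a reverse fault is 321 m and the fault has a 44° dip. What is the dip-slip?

dip-slip = throw / sin(dip) = 321 / sin(44°) = 462 m

462 m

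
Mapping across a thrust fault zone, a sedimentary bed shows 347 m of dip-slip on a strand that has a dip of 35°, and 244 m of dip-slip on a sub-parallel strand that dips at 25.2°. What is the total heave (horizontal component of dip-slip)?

heave_A = 347 × cos(35°) = 284.2 m
heave_B = 244 × cos(25.2°) = 220.8 m
total = 284.2 + 220.8 = 505 m

505 m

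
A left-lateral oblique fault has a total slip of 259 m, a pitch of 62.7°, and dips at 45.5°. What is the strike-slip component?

strike-slip = net slip × cos(rake) = 259 m × cos(62.7°) = 119 m

119 m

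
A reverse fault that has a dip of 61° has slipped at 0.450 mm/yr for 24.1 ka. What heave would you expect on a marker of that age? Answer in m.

5.26 m

dip-slip = rate × time = 0.450 mm/yr × 24.1 ka = 10.84 m
heave = dip-slip × cos(dip) = 10.84 × cos(61°) = 5.26 m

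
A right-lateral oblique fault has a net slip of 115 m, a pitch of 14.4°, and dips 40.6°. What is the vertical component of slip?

dip-slip = net slip × sin(rake) = 115 m × sin(14.4°) = 28.60 m
throw = dip-slip × sin(dip) = 28.60 × sin(40.6°) = 18.6 m

18.6 m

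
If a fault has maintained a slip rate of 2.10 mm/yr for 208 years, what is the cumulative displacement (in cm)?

slip = rate × time = 2.10 mm/yr × 208 years = 0.437 m = 43.7 cm

43.7 cm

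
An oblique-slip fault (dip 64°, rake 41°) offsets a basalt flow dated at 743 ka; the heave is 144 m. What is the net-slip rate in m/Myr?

674 m/Myr

dip-slip = heave / cos(dip) = 144 / cos(64°) = 328.5 m
net slip = dip-slip / sin(rake) = 328.5 / sin(41°) = 500.7 m
rate = 500.7 m / 743 ka = 0.000674 m/yr = 674 m/Myr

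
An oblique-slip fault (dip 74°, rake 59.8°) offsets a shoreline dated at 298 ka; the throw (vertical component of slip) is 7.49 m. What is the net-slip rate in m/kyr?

0.0303 m/kyr

dip-slip = throw / sin(dip) = 7.49 / sin(74°) = 7.792 m
net slip = dip-slip / sin(rake) = 7.792 / sin(59.8°) = 9.015 m
rate = 9.015 m / 298 ka = 0.0000303 m/yr = 0.0303 m/kyr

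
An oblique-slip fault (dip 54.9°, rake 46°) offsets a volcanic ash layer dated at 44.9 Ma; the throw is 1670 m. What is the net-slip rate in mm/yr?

0.0632 mm/yr

dip-slip = throw / sin(dip) = 1670 / sin(54.9°) = 2041 m
net slip = dip-slip / sin(rake) = 2041 / sin(46°) = 2838 m
rate = 2838 m / 44.9 Ma = 0.0000632 m/yr = 0.0632 mm/yr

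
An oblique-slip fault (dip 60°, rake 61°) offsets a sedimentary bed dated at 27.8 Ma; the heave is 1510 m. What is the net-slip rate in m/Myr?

124 m/Myr

dip-slip = heave / cos(dip) = 1510 / cos(60°) = 3020 m
net slip = dip-slip / sin(rake) = 3020 / sin(61°) = 3453 m
rate = 3453 m / 27.8 Ma = 0.000124 m/yr = 124 m/Myr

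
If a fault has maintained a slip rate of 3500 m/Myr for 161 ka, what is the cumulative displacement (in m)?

564 m

slip = rate × time = 3500 m/Myr × 161 ka = 564 m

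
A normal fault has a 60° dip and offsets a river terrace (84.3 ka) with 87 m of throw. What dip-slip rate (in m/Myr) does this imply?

1190 m/Myr

dip-slip = throw / sin(dip) = 87 m / sin(60°) = 100.5 m
rate = 100.5 m / 84.3 ka = 0.00119 m/yr = 1190 m/Myr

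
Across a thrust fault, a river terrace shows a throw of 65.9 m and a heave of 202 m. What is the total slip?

net slip = √(throw² + heave²) = √(65.9² + 202²) = 212 m

212 m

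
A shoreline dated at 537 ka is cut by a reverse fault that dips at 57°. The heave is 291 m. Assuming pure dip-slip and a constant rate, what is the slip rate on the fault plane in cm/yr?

dip-slip = heave / cos(dip) = 291 m / cos(57°) = 534.3 m
rate = 534.3 m / 537 ka = 0.000995 m/yr = 0.0995 cm/yr

0.0995 cm/yr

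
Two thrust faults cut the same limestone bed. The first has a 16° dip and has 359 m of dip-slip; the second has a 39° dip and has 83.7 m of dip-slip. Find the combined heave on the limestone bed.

410 m

heave_A = 359 × cos(16°) = 345.1 m
heave_B = 83.7 × cos(39°) = 65.05 m
total = 345.1 + 65.05 = 410 m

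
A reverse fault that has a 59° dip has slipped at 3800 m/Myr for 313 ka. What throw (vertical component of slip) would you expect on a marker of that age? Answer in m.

1020 m

dip-slip = rate × time = 3800 m/Myr × 313 ka = 1189 m
throw = dip-slip × sin(dip) = 1189 × sin(59°) = 1020 m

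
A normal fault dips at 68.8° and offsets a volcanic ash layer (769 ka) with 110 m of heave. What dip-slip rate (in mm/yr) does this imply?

0.396 mm/yr

dip-slip = heave / cos(dip) = 110 m / cos(68.8°) = 304.2 m
rate = 304.2 m / 769 ka = 0.000396 m/yr = 0.396 mm/yr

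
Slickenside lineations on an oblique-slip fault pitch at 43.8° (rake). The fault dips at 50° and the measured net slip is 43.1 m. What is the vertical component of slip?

22.9 m

dip-slip = net slip × sin(rake) = 43.1 m × sin(43.8°) = 29.83 m
throw = dip-slip × sin(dip) = 29.83 × sin(50°) = 22.9 m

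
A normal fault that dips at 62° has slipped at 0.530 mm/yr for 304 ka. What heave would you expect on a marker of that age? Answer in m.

75.6 m

dip-slip = rate × time = 0.530 mm/yr × 304 ka = 161.1 m
heave = dip-slip × cos(dip) = 161.1 × cos(62°) = 75.6 m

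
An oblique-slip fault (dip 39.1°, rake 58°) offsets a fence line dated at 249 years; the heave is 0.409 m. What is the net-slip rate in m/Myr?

2500 m/Myr

dip-slip = heave / cos(dip) = 0.409 / cos(39.1°) = 0.5270 m
net slip = dip-slip / sin(rake) = 0.5270 / sin(58°) = 0.6215 m
rate = 0.6215 m / 249 years = 0.00250 m/yr = 2500 m/Myr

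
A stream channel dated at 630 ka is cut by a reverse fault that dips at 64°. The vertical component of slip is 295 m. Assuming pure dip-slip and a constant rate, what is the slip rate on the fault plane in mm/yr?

dip-slip = throw / sin(dip) = 295 m / sin(64°) = 328.2 m
rate = 328.2 m / 630 ka = 0.000521 m/yr = 0.521 mm/yr

0.521 mm/yr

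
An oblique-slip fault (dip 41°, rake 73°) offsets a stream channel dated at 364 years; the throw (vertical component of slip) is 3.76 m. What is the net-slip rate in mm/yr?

16.5 mm/yr

dip-slip = throw / sin(dip) = 3.76 / sin(41°) = 5.731 m
net slip = dip-slip / sin(rake) = 5.731 / sin(73°) = 5.993 m
rate = 5.993 m / 364 years = 0.0165 m/yr = 16.5 mm/yr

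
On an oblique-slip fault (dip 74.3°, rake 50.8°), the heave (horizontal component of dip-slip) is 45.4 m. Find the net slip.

216 m

dip-slip = heave / cos(dip) = 45.4 / cos(74.3°) = 167.8 m
net slip = dip-slip / sin(rake) = 167.8 / sin(50.8°) = 216 m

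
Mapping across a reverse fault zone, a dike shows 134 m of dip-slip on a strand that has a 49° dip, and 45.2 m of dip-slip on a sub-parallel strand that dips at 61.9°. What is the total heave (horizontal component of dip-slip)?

heave_A = 134 × cos(49°) = 87.91 m
heave_B = 45.2 × cos(61.9°) = 21.29 m
total = 87.91 + 21.29 = 109 m

109 m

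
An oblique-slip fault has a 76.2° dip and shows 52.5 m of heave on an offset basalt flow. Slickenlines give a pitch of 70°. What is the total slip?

dip-slip = heave / cos(dip) = 52.5 / cos(76.2°) = 220.1 m
net slip = dip-slip / sin(rake) = 220.1 / sin(70°) = 234 m

234 m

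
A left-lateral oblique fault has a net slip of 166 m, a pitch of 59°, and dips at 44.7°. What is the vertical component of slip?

100 m

dip-slip = net slip × sin(rake) = 166 m × sin(59°) = 142.3 m
throw = dip-slip × sin(dip) = 142.3 × sin(44.7°) = 100 m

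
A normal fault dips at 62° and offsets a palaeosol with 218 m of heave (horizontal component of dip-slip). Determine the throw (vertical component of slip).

throw = heave × tan(dip) = 218 × tan(62°) = 410 m

410 m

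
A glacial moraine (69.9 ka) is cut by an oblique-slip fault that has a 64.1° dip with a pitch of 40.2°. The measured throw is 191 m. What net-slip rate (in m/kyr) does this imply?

dip-slip = throw / sin(dip) = 191 / sin(64.1°) = 212.3 m
net slip = dip-slip / sin(rake) = 212.3 / sin(40.2°) = 329 m
rate = 329 m / 69.9 ka = 0.00471 m/yr = 4.71 m/kyr

4.71 m/kyr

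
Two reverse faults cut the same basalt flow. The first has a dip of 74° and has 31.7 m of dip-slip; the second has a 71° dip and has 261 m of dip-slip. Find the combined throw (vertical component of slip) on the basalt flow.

throw_A = 31.7 × sin(74°) = 30.47 m
throw_B = 261 × sin(71°) = 246.8 m
total = 30.47 + 246.8 = 277 m

277 m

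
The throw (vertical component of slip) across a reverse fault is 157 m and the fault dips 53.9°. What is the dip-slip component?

194 m

dip-slip = throw / sin(dip) = 157 / sin(53.9°) = 194 m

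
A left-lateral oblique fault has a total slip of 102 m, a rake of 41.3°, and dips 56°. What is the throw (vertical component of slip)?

55.8 m

dip-slip = net slip × sin(rake) = 102 m × sin(41.3°) = 67.32 m
throw = dip-slip × sin(dip) = 67.32 × sin(56°) = 55.8 m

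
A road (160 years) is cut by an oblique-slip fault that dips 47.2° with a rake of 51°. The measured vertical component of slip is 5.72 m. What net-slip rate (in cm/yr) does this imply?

dip-slip = throw / sin(dip) = 5.72 / sin(47.2°) = 7.796 m
net slip = dip-slip / sin(rake) = 7.796 / sin(51°) = 10.03 m
rate = 10.03 m / 160 years = 0.0627 m/yr = 6.27 cm/yr

6.27 cm/yr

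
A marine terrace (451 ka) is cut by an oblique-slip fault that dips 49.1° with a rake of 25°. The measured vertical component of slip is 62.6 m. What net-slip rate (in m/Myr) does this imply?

435 m/Myr

dip-slip = throw / sin(dip) = 62.6 / sin(49.1°) = 82.82 m
net slip = dip-slip / sin(rake) = 82.82 / sin(25°) = 196 m
rate = 196 m / 451 ka = 0.000435 m/yr = 435 m/Myr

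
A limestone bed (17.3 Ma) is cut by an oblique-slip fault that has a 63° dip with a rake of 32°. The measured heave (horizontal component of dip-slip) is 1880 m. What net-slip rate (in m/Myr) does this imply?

452 m/Myr

dip-slip = heave / cos(dip) = 1880 / cos(63°) = 4141 m
net slip = dip-slip / sin(rake) = 4141 / sin(32°) = 7815 m
rate = 7815 m / 17.3 Ma = 0.000452 m/yr = 452 m/Myr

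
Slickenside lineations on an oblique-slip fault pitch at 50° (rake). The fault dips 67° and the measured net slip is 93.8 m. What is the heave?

dip-slip = net slip × sin(rake) = 93.8 m × sin(50°) = 71.85 m
heave = dip-slip × cos(dip) = 71.85 × cos(67°) = 28.1 m

28.1 m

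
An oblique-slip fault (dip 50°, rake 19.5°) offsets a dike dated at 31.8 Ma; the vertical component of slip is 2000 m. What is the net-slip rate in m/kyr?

0.246 m/kyr

dip-slip = throw / sin(dip) = 2000 / sin(50°) = 2611 m
net slip = dip-slip / sin(rake) = 2611 / sin(19.5°) = 7821 m
rate = 7821 m / 31.8 Ma = 0.000246 m/yr = 0.246 m/kyr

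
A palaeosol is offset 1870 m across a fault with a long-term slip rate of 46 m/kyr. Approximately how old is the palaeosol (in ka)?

age = offset / rate = 1870 m / (46 m/kyr) = 40700 yr = 40.7 ka

40.7 ka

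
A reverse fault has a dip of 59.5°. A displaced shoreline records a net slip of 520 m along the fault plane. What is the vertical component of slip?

throw = dip-slip × sin(dip) = 520 m × sin(59.5°) = 448 m

448 m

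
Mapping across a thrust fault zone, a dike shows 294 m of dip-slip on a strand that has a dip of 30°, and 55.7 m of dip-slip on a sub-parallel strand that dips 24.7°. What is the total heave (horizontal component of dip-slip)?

305 m

heave_A = 294 × cos(30°) = 254.6 m
heave_B = 55.7 × cos(24.7°) = 50.60 m
total = 254.6 + 50.60 = 305 m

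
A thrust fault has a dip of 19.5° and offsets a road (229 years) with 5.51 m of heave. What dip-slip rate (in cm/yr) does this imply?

2.55 cm/yr

dip-slip = heave / cos(dip) = 5.51 m / cos(19.5°) = 5.845 m
rate = 5.845 m / 229 years = 0.0255 m/yr = 2.55 cm/yr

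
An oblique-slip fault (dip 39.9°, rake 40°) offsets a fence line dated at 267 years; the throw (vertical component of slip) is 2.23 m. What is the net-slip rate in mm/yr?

20.3 mm/yr

dip-slip = throw / sin(dip) = 2.23 / sin(39.9°) = 3.477 m
net slip = dip-slip / sin(rake) = 3.477 / sin(40°) = 5.408 m
rate = 5.408 m / 267 years = 0.0203 m/yr = 20.3 mm/yr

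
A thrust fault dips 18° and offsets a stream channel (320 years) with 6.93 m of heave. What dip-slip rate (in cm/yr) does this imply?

2.28 cm/yr

dip-slip = heave / cos(dip) = 6.93 m / cos(18°) = 7.287 m
rate = 7.287 m / 320 years = 0.0228 m/yr = 2.28 cm/yr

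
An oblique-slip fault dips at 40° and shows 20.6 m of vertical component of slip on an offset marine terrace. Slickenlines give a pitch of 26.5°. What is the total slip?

71.8 m

dip-slip = throw / sin(dip) = 20.6 / sin(40°) = 32.05 m
net slip = dip-slip / sin(rake) = 32.05 / sin(26.5°) = 71.8 m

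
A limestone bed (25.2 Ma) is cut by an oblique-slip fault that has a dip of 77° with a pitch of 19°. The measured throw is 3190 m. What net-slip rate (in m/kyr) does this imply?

dip-slip = throw / sin(dip) = 3190 / sin(77°) = 3274 m
net slip = dip-slip / sin(rake) = 3274 / sin(19°) = 10060 m
rate = 10060 m / 25.2 Ma = 0.000399 m/yr = 0.399 m/kyr

0.399 m/kyr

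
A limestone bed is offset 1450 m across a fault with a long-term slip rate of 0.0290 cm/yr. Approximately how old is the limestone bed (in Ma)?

5 Ma

age = offset / rate = 1450 m / (0.0290 cm/yr) = 5e+06 yr = 5 Ma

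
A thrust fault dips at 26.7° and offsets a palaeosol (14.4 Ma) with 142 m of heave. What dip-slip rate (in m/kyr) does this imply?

0.0110 m/kyr

dip-slip = heave / cos(dip) = 142 m / cos(26.7°) = 158.9 m
rate = 158.9 m / 14.4 Ma = 0.0000110 m/yr = 0.0110 m/kyr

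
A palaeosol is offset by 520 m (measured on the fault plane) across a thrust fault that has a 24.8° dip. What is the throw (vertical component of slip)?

throw = dip-slip × sin(dip) = 520 m × sin(24.8°) = 218 m

218 m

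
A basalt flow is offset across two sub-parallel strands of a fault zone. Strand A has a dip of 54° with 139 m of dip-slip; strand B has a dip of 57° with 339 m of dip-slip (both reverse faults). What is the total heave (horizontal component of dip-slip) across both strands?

heave_A = 139 × cos(54°) = 81.70 m
heave_B = 339 × cos(57°) = 184.6 m
total = 81.70 + 184.6 = 266 m

266 m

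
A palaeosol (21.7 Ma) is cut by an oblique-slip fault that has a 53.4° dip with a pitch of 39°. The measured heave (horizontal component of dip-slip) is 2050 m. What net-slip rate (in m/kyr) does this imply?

dip-slip = heave / cos(dip) = 2050 / cos(53.4°) = 3438 m
net slip = dip-slip / sin(rake) = 3438 / sin(39°) = 5464 m
rate = 5464 m / 21.7 Ma = 0.000252 m/yr = 0.252 m/kyr

0.252 m/kyr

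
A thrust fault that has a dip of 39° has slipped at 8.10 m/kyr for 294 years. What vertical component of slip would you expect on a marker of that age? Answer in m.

dip-slip = rate × time = 8.10 m/kyr × 294 years = 2.381 m
throw = dip-slip × sin(dip) = 2.381 × sin(39°) = 1.50 m

1.50 m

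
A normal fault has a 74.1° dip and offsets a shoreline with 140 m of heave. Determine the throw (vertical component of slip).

throw = heave × tan(dip) = 140 × tan(74.1°) = 491 m

491 m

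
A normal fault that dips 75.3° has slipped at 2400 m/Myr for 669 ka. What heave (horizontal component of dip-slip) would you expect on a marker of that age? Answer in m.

dip-slip = rate × time = 2400 m/Myr × 669 ka = 1606 m
heave = dip-slip × cos(dip) = 1606 × cos(75.3°) = 407 m

407 m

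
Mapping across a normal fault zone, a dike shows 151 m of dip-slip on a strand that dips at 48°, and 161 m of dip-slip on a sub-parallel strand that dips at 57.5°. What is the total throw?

throw_A = 151 × sin(48°) = 112.2 m
throw_B = 161 × sin(57.5°) = 135.8 m
total = 112.2 + 135.8 = 248 m

248 m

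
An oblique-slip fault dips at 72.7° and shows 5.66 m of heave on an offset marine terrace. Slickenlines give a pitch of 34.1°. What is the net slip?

dip-slip = heave / cos(dip) = 5.66 / cos(72.7°) = 19.03 m
net slip = dip-slip / sin(rake) = 19.03 / sin(34.1°) = 33.9 m

33.9 m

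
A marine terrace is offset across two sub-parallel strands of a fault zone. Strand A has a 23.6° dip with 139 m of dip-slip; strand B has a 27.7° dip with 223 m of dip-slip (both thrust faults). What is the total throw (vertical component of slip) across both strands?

159 m

throw_A = 139 × sin(23.6°) = 55.65 m
throw_B = 223 × sin(27.7°) = 103.7 m
total = 55.65 + 103.7 = 159 m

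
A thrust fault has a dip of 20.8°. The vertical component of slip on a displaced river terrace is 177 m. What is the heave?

heave = throw / tan(dip) = 177 / tan(20.8°) = 466 m

466 m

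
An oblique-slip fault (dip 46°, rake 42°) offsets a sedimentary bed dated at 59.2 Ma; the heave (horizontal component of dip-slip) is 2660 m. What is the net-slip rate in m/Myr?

dip-slip = heave / cos(dip) = 2660 / cos(46°) = 3829 m
net slip = dip-slip / sin(rake) = 3829 / sin(42°) = 5723 m
rate = 5723 m / 59.2 Ma = 0.0000967 m/yr = 96.7 m/Myr

96.7 m/Myr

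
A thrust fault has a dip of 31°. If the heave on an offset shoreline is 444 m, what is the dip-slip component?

518 m

dip-slip = heave / cos(dip) = 444 / cos(31°) = 518 m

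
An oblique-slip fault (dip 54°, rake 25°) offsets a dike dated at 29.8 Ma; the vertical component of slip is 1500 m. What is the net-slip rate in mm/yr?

0.147 mm/yr

dip-slip = throw / sin(dip) = 1500 / sin(54°) = 1854 m
net slip = dip-slip / sin(rake) = 1854 / sin(25°) = 4387 m
rate = 4387 m / 29.8 Ma = 0.000147 m/yr = 0.147 mm/yr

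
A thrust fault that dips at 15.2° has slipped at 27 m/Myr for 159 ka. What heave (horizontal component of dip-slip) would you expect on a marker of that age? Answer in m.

dip-slip = rate × time = 27 m/Myr × 159 ka = 4.293 m
heave = dip-slip × cos(dip) = 4.293 × cos(15.2°) = 4.14 m

4.14 m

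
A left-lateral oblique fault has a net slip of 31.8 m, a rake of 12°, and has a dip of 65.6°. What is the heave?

dip-slip = net slip × sin(rake) = 31.8 m × sin(12°) = 6.612 m
heave = dip-slip × cos(dip) = 6.612 × cos(65.6°) = 2.73 m

2.73 m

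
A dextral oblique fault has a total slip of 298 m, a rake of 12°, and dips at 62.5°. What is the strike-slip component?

291 m

strike-slip = net slip × cos(rake) = 298 m × cos(12°) = 291 m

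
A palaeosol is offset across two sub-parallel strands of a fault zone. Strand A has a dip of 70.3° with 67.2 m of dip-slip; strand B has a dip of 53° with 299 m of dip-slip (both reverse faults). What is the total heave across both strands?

203 m

heave_A = 67.2 × cos(70.3°) = 22.65 m
heave_B = 299 × cos(53°) = 179.9 m
total = 22.65 + 179.9 = 203 m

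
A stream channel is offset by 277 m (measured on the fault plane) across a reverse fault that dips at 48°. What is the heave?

heave = dip-slip × cos(dip) = 277 m × cos(48°) = 185 m

185 m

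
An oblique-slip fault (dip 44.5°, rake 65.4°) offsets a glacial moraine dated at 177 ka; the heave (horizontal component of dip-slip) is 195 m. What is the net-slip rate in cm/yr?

0.170 cm/yr

dip-slip = heave / cos(dip) = 195 / cos(44.5°) = 273.4 m
net slip = dip-slip / sin(rake) = 273.4 / sin(65.4°) = 300.7 m
rate = 300.7 m / 177 ka = 0.00170 m/yr = 0.170 cm/yr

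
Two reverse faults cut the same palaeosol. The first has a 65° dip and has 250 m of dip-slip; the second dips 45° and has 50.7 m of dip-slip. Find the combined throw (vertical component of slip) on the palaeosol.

262 m

throw_A = 250 × sin(65°) = 226.6 m
throw_B = 50.7 × sin(45°) = 35.85 m
total = 226.6 + 35.85 = 262 m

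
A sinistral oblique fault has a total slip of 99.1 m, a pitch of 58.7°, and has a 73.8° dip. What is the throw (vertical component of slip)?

dip-slip = net slip × sin(rake) = 99.1 m × sin(58.7°) = 84.68 m
throw = dip-slip × sin(dip) = 84.68 × sin(73.8°) = 81.3 m

81.3 m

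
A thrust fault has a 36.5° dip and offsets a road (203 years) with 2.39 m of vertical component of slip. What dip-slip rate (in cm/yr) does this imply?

dip-slip = throw / sin(dip) = 2.39 m / sin(36.5°) = 4.018 m
rate = 4.018 m / 203 years = 0.0198 m/yr = 1.98 cm/yr

1.98 cm/yr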